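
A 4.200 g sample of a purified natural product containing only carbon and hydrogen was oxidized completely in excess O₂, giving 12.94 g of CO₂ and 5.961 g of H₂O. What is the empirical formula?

mol C = 12.94 g CO₂ ÷ 44.009 g/mol = 0.29403 mol
mol H = 2 × 5.961 g H₂O ÷ 18.015 g/mol = 0.66178 mol
Divide by the smallest (0.29403 mol): C 1.000, H 2.251
Multiplying each by 4 gives whole numbers: C 4.00, H 9.00

C4H9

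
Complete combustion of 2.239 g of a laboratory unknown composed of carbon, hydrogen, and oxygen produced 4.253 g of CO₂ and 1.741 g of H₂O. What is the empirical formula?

C7H14O4

mol C = 4.253 g CO₂ ÷ 44.009 g/mol = 0.096639 mol
mol H = 2 × 1.741 g H₂O ÷ 18.015 g/mol = 0.19328 mol
mass O = 2.239 − (1.1607 + 0.19483) = 0.88344 g → mol O = 0.88344 ÷ 15.999 = 0.055218 mol
Divide by the smallest (0.055218 mol): C 1.750, H 3.500, O 1.000
Multiplying each by 4 gives whole numbers: C 7.00, H 14.00, O 4.00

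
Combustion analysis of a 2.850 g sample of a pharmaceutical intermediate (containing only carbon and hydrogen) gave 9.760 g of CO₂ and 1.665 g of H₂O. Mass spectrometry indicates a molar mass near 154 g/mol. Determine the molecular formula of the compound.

C12H10

mol C = 9.760 g CO₂ ÷ 44.009 g/mol = 0.22177 mol
mol H = 2 × 1.665 g H₂O ÷ 18.015 g/mol = 0.18485 mol
Divide by the smallest (0.18485 mol): C 1.200, H 1.000
Multiplying each by 5 gives whole numbers: C 6.00, H 5.00
Empirical formula: C6H5
Empirical-formula mass = 77.11 g/mol; 154 ÷ 77.11 ≈ 2, so the molecular formula is C12H10.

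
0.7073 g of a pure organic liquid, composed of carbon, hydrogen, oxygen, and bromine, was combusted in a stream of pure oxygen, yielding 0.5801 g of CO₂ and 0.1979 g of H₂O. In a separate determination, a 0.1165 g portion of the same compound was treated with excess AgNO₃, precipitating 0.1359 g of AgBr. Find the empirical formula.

mol C = 0.5801 g CO₂ ÷ 44.009 g/mol = 0.013181 mol
mol H = 2 × 0.1979 g H₂O ÷ 18.015 g/mol = 0.021971 mol
From the AgBr data: mol Br per gram of compound = (0.1359 ÷ 187.772) ÷ 0.1165 = 0.0062124 mol/g, so in the 0.7073 g combustion sample mol Br = 0.0043941 mol
mass O = 0.7073 − (0.15832 + 0.022146 + 0.35110) = 0.17573 g → mol O = 0.17573 ÷ 15.999 = 0.010984 mol
Divide by the smallest (0.0043941 mol): C 3.000, H 5.000, Br 1.000, O 2.500
Multiplying each by 2 gives whole numbers: C 6.00, H 10.00, Br 2.00, O 5.00

C6H10Br2O5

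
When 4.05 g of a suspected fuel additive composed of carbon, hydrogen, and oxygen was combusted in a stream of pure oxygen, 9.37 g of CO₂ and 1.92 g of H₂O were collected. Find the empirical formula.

mol C = 9.37 g CO₂ ÷ 44.009 g/mol = 0.2129 mol
mol H = 2 × 1.92 g H₂O ÷ 18.015 g/mol = 0.2132 mol
mass O = 4.05 − (2.557 + 0.2149) = 1.278 g → mol O = 1.278 ÷ 15.999 = 0.07987 mol
Divide by the smallest (0.07987 mol): C 2.666, H 2.669, O 1.000
Multiplying each by 3 gives whole numbers: C 8.00, H 8.01, O 3.00

C8H8O3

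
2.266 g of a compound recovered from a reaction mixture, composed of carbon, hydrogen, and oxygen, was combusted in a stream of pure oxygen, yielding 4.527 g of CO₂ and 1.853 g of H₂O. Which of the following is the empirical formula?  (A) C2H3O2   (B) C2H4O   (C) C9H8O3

mol C = 4.527 g CO₂ ÷ 44.009 g/mol = 0.10287 mol
mol H = 2 × 1.853 g H₂O ÷ 18.015 g/mol = 0.20572 mol
mass O = 2.266 − (1.2355 + 0.20736) = 0.82312 g → mol O = 0.82312 ÷ 15.999 = 0.051448 mol
Divide by the smallest (0.051448 mol): C 1.999, H 3.999, O 1.000

(B) C2H4O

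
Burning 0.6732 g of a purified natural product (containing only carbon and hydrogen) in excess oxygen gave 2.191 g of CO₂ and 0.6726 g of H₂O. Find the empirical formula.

mol C = 2.191 g CO₂ ÷ 44.009 g/mol = 0.049785 mol
mol H = 2 × 0.6726 g H₂O ÷ 18.015 g/mol = 0.074671 mol
Divide by the smallest (0.049785 mol): C 1.000, H 1.500
Multiplying each by 2 gives whole numbers: C 2.00, H 3.00

C2H3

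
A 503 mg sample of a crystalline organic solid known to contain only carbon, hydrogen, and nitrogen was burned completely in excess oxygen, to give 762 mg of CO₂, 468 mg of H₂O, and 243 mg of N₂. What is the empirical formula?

mol C = 0.762 g CO₂ ÷ 44.009 g/mol = 0.01731 mol
mol H = 2 × 0.468 g H₂O ÷ 18.015 g/mol = 0.05196 mol
mol N = 2 × 0.243 g N₂ ÷ 28.014 g/mol = 0.01735 mol
Divide by the smallest (0.01731 mol): C 1.000, H 3.001, N 1.002

CH3N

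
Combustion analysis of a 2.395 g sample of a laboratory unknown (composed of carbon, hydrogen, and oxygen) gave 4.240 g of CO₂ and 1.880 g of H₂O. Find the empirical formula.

C6H13O4

mol C = 4.240 g CO₂ ÷ 44.009 g/mol = 0.096344 mol
mol H = 2 × 1.880 g H₂O ÷ 18.015 g/mol = 0.20871 mol
mass O = 2.395 − (1.1572 + 0.21038) = 1.0274 g → mol O = 1.0274 ÷ 15.999 = 0.064218 mol
Divide by the smallest (0.064218 mol): C 1.500, H 3.250, O 1.000
Multiplying each by 4 gives whole numbers: C 6.00, H 13.00, O 4.00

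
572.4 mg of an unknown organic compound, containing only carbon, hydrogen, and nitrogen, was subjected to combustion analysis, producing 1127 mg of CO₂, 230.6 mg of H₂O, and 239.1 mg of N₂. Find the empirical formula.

mol C = 1.127 g CO₂ ÷ 44.009 g/mol = 0.025608 mol
mol H = 2 × 0.2306 g H₂O ÷ 18.015 g/mol = 0.025601 mol
mol N = 2 × 0.2391 g N₂ ÷ 28.014 g/mol = 0.017070 mol
Divide by the smallest (0.017070 mol): C 1.500, H 1.500, N 1.000
Multiplying each by 2 gives whole numbers: C 3.00, H 3.00, N 2.00

C3H3N2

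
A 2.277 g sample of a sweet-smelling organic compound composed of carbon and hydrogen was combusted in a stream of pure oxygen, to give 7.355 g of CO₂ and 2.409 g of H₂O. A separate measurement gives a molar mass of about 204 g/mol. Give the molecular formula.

mol C = 7.355 g CO₂ ÷ 44.009 g/mol = 0.16712 mol
mol H = 2 × 2.409 g H₂O ÷ 18.015 g/mol = 0.26744 mol
Divide by the smallest (0.16712 mol): C 1.000, H 1.600
Multiplying each by 5 gives whole numbers: C 5.00, H 8.00
Empirical formula: C5H8
Empirical-formula mass = 68.12 g/mol; 204 ÷ 68.12 ≈ 3, so the molecular formula is C15H24.

C15H24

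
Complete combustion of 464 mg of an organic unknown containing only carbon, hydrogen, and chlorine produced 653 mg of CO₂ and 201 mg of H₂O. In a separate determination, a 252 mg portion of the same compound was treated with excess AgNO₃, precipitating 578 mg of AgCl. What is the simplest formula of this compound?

C2H3Cl

mol C = 0.653 g CO₂ ÷ 44.009 g/mol = 0.01484 mol
mol H = 2 × 0.201 g H₂O ÷ 18.015 g/mol = 0.02231 mol
From the AgCl data: mol Cl per gram of compound = (0.578 ÷ 143.318) ÷ 0.252 = 0.01600 mol/g, so in the 0.464 g combustion sample mol Cl = 0.007426 mol
Divide by the smallest (0.007426 mol): C 1.998, H 3.005, Cl 1.000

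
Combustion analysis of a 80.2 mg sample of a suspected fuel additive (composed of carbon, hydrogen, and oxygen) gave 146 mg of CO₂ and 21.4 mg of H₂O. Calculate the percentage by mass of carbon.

mol C = 0.146 g CO₂ ÷ 44.009 g/mol = 0.003318 mol
mol H = 2 × 0.0214 g H₂O ÷ 18.015 g/mol = 0.002376 mol
mass O = 0.0802 − (0.03985 + 0.002395) = 0.03796 g → mol O = 0.03796 ÷ 15.999 = 0.002373 mol
mass % C = 0.03985 g ÷ 0.0802 g × 100%

49.7%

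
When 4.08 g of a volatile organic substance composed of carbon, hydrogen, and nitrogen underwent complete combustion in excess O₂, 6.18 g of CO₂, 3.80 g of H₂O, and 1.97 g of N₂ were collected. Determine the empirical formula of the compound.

mol C = 6.18 g CO₂ ÷ 44.009 g/mol = 0.1404 mol
mol H = 2 × 3.80 g H₂O ÷ 18.015 g/mol = 0.4219 mol
mol N = 2 × 1.97 g N₂ ÷ 28.014 g/mol = 0.1406 mol
Divide by the smallest (0.1404 mol): C 1.000, H 3.004, N 1.002

CH3N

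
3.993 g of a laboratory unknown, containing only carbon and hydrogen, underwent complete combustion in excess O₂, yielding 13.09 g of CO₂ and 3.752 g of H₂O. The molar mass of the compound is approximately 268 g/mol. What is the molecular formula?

mol C = 13.09 g CO₂ ÷ 44.009 g/mol = 0.29744 mol
mol H = 2 × 3.752 g H₂O ÷ 18.015 g/mol = 0.41654 mol
Divide by the smallest (0.29744 mol): C 1.000, H 1.400
Multiplying each by 5 gives whole numbers: C 5.00, H 7.00
Empirical formula: C5H7
Empirical-formula mass = 67.11 g/mol; 268 ÷ 67.11 ≈ 4, so the molecular formula is C20H28.

C20H28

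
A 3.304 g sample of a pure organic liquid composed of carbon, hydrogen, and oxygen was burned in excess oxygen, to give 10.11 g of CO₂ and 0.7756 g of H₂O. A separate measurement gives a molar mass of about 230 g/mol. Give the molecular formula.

C16H6O2

mol C = 10.11 g CO₂ ÷ 44.009 g/mol = 0.22973 mol
mol H = 2 × 0.7756 g H₂O ÷ 18.015 g/mol = 0.086106 mol
mass O = 3.304 − (2.7592 + 0.086795) = 0.45797 g → mol O = 0.45797 ÷ 15.999 = 0.028625 mol
Divide by the smallest (0.028625 mol): C 8.025, H 3.008, O 1.000
Empirical formula: C8H3O
Empirical-formula mass = 115.11 g/mol; 230 ÷ 115.11 ≈ 2, so the molecular formula is C16H6O2.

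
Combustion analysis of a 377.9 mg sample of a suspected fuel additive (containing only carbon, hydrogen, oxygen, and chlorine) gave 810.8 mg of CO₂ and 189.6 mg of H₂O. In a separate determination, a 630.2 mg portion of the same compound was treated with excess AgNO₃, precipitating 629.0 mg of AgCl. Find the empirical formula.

mol C = 0.8108 g CO₂ ÷ 44.009 g/mol = 0.018424 mol
mol H = 2 × 0.1896 g H₂O ÷ 18.015 g/mol = 0.021049 mol
From the AgCl data: mol Cl per gram of compound = (0.6290 ÷ 143.318) ÷ 0.6302 = 0.0069642 mol/g, so in the 0.3779 g combustion sample mol Cl = 0.0026318 mol
mass O = 0.3779 − (0.22128 + 0.021218 + 0.093296) = 0.042101 g → mol O = 0.042101 ÷ 15.999 = 0.0026315 mol
Divide by the smallest (0.0026315 mol): C 7.001, H 7.999, Cl 1.000, O 1.000

C7H8ClO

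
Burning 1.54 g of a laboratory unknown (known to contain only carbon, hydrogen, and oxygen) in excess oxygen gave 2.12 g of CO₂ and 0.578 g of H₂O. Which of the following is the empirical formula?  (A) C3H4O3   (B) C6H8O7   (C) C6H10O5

(B) C6H8O7

mol C = 2.12 g CO₂ ÷ 44.009 g/mol = 0.04817 mol
mol H = 2 × 0.578 g H₂O ÷ 18.015 g/mol = 0.06417 mol
mass O = 1.54 − (0.5786 + 0.06468) = 0.8967 g → mol O = 0.8967 ÷ 15.999 = 0.05605 mol
Divide by the smallest (0.04817 mol): C 1.000, H 1.332, O 1.164
Multiplying each by 6 gives whole numbers: C 6.00, H 7.99, O 6.98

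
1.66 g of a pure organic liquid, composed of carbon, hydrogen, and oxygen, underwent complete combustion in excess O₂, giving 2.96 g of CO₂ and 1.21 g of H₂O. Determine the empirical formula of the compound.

C3H6O2

mol C = 2.96 g CO₂ ÷ 44.009 g/mol = 0.06726 mol
mol H = 2 × 1.21 g H₂O ÷ 18.015 g/mol = 0.1343 mol
mass O = 1.66 − (0.8078 + 0.1354) = 0.7167 g → mol O = 0.7167 ÷ 15.999 = 0.04480 mol
Divide by the smallest (0.04480 mol): C 1.501, H 2.999, O 1.000
Multiplying each by 2 gives whole numbers: C 3.00, H 6.00, O 2.00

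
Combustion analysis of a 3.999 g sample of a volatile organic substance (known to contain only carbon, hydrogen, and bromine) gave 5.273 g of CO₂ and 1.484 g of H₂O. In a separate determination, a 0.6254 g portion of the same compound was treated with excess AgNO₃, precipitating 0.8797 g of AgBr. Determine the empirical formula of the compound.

mol C = 5.273 g CO₂ ÷ 44.009 g/mol = 0.11982 mol
mol H = 2 × 1.484 g H₂O ÷ 18.015 g/mol = 0.16475 mol
From the AgBr data: mol Br per gram of compound = (0.8797 ÷ 187.772) ÷ 0.6254 = 0.0074911 mol/g, so in the 3.999 g combustion sample mol Br = 0.029957 mol
Divide by the smallest (0.029957 mol): C 4.000, H 5.500, Br 1.000
Multiplying each by 2 gives whole numbers: C 8.00, H 11.00, Br 2.00

C8H11Br2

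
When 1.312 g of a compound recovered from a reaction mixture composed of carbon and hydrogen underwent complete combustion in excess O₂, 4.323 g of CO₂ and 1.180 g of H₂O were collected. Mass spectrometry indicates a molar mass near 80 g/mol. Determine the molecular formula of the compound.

mol C = 4.323 g CO₂ ÷ 44.009 g/mol = 0.098230 mol
mol H = 2 × 1.180 g H₂O ÷ 18.015 g/mol = 0.13100 mol
Divide by the smallest (0.098230 mol): C 1.000, H 1.334
Multiplying each by 3 gives whole numbers: C 3.00, H 4.00
Empirical formula: C3H4
Empirical-formula mass = 40.06 g/mol; 80 ÷ 40.06 ≈ 2, so the molecular formula is C6H8.

C6H8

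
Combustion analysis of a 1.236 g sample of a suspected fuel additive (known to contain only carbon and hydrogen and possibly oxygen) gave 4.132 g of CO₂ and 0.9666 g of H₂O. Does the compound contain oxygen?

mol C = 4.132 g CO₂ ÷ 44.009 g/mol = 0.093890 mol
mol H = 2 × 0.9666 g H₂O ÷ 18.015 g/mol = 0.10731 mol
C and H together account for 1.2359 g — essentially the entire 1.236 g sample — so the compound contains no oxygen.

no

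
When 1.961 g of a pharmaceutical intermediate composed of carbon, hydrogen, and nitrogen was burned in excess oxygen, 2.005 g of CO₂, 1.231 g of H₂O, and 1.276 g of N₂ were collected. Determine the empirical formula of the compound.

mol C = 2.005 g CO₂ ÷ 44.009 g/mol = 0.045559 mol
mol H = 2 × 1.231 g H₂O ÷ 18.015 g/mol = 0.13666 mol
mol N = 2 × 1.276 g N₂ ÷ 28.014 g/mol = 0.091097 mol
Divide by the smallest (0.045559 mol): C 1.000, H 3.000, N 2.000

CH3N2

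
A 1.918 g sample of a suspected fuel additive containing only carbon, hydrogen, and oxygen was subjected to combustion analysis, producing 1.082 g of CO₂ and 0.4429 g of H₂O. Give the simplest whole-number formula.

CH2O4

mol C = 1.082 g CO₂ ÷ 44.009 g/mol = 0.024586 mol
mol H = 2 × 0.4429 g H₂O ÷ 18.015 g/mol = 0.049170 mol
mass O = 1.918 − (0.29530 + 0.049563) = 1.5731 g → mol O = 1.5731 ÷ 15.999 = 0.098327 mol
Divide by the smallest (0.024586 mol): C 1.000, H 2.000, O 3.999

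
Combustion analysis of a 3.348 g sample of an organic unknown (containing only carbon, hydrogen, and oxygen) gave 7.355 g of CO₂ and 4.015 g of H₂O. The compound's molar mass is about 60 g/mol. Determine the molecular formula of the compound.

C3H8O

mol C = 7.355 g CO₂ ÷ 44.009 g/mol = 0.16712 mol
mol H = 2 × 4.015 g H₂O ÷ 18.015 g/mol = 0.44574 mol
mass O = 3.348 − (2.0073 + 0.44931) = 0.89136 g → mol O = 0.89136 ÷ 15.999 = 0.055713 mol
Divide by the smallest (0.055713 mol): C 3.000, H 8.001, O 1.000
Empirical formula: C3H8O
Empirical-formula mass = 60.10 g/mol; 60 ÷ 60.10 ≈ 1, so the molecular formula is C3H8O.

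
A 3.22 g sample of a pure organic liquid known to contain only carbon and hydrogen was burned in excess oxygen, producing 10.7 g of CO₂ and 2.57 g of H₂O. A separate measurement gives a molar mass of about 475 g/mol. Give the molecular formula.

mol C = 10.7 g CO₂ ÷ 44.009 g/mol = 0.2431 mol
mol H = 2 × 2.57 g H₂O ÷ 18.015 g/mol = 0.2853 mol
Divide by the smallest (0.2431 mol): C 1.000, H 1.174
Multiplying each by 6 gives whole numbers: C 6.00, H 7.04
Empirical formula: C6H7
Empirical-formula mass = 79.12 g/mol; 475 ÷ 79.12 ≈ 6, so the molecular formula is C36H42.

C36H42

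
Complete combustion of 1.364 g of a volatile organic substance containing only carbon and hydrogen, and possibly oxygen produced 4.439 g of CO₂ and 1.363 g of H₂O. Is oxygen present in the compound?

mol C = 4.439 g CO₂ ÷ 44.009 g/mol = 0.10087 mol
mol H = 2 × 1.363 g H₂O ÷ 18.015 g/mol = 0.15132 mol
C and H together account for 1.3640 g — essentially the entire 1.364 g sample — so the compound contains no oxygen.

no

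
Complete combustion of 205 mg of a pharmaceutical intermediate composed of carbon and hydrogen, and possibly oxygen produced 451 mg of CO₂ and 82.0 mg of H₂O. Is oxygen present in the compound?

mol C = 0.451 g CO₂ ÷ 44.009 g/mol = 0.01025 mol
mol H = 2 × 0.0820 g H₂O ÷ 18.015 g/mol = 0.009104 mol
C and H account for only 0.1323 g of the 0.205 g sample; the remaining 0.07274 g must be oxygen.

yes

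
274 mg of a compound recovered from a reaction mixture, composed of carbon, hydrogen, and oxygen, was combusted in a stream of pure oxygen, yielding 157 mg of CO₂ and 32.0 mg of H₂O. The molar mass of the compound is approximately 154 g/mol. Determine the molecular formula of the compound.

mol C = 0.157 g CO₂ ÷ 44.009 g/mol = 0.003567 mol
mol H = 2 × 0.0320 g H₂O ÷ 18.015 g/mol = 0.003553 mol
mass O = 0.274 − (0.04285 + 0.003581) = 0.2276 g → mol O = 0.2276 ÷ 15.999 = 0.01422 mol
Divide by the smallest (0.003553 mol): C 1.004, H 1.000, O 4.004
Empirical formula: CHO4
Empirical-formula mass = 77.02 g/mol; 154 ÷ 77.02 ≈ 2, so the molecular formula is C2H2O8.

C2H2O8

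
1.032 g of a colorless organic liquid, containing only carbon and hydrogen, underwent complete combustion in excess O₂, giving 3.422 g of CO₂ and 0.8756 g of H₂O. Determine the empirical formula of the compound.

C4H5

mol C = 3.422 g CO₂ ÷ 44.009 g/mol = 0.077757 mol
mol H = 2 × 0.8756 g H₂O ÷ 18.015 g/mol = 0.097208 mol
Divide by the smallest (0.077757 mol): C 1.000, H 1.250
Multiplying each by 4 gives whole numbers: C 4.00, H 5.00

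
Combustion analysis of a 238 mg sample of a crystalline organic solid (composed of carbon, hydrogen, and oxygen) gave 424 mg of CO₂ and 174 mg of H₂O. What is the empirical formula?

mol C = 0.424 g CO₂ ÷ 44.009 g/mol = 0.009634 mol
mol H = 2 × 0.174 g H₂O ÷ 18.015 g/mol = 0.01932 mol
mass O = 0.238 − (0.1157 + 0.01947) = 0.1028 g → mol O = 0.1028 ÷ 15.999 = 0.006426 mol
Divide by the smallest (0.006426 mol): C 1.499, H 3.006, O 1.000
Multiplying each by 2 gives whole numbers: C 3.00, H 6.01, O 2.00

C3H6O2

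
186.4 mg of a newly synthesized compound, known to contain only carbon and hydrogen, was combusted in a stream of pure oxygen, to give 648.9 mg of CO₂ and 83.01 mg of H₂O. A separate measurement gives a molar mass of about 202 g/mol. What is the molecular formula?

C16H10

mol C = 0.6489 g CO₂ ÷ 44.009 g/mol = 0.014745 mol
mol H = 2 × 0.08301 g H₂O ÷ 18.015 g/mol = 0.0092157 mol
Divide by the smallest (0.0092157 mol): C 1.600, H 1.000
Multiplying each by 5 gives whole numbers: C 8.00, H 5.00
Empirical formula: C8H5
Empirical-formula mass = 101.13 g/mol; 202 ÷ 101.13 ≈ 2, so the molecular formula is C16H10.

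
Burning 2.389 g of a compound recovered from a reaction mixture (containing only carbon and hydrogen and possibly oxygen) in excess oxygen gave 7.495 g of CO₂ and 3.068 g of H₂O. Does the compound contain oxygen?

mol C = 7.495 g CO₂ ÷ 44.009 g/mol = 0.17031 mol
mol H = 2 × 3.068 g H₂O ÷ 18.015 g/mol = 0.34061 mol
C and H together account for 2.3889 g — essentially the entire 2.389 g sample — so the compound contains no oxygen.

no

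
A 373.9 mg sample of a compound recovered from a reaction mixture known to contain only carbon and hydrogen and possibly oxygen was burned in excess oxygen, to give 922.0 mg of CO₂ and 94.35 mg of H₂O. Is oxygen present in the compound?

mol C = 0.9220 g CO₂ ÷ 44.009 g/mol = 0.020950 mol
mol H = 2 × 0.09435 g H₂O ÷ 18.015 g/mol = 0.010475 mol
C and H account for only 0.26219 g of the 0.3739 g sample; the remaining 0.11171 g must be oxygen.

yes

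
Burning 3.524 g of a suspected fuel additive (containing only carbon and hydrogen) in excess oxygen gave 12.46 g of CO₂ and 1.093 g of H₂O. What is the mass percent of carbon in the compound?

96.50%

mol C = 12.46 g CO₂ ÷ 44.009 g/mol = 0.28312 mol
mol H = 2 × 1.093 g H₂O ÷ 18.015 g/mol = 0.12134 mol
mass % C = 3.4006 g ÷ 3.524 g × 100%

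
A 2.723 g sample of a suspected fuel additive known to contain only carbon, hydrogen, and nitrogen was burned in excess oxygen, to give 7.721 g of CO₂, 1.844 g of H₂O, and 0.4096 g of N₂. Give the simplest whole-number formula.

C6H7N

mol C = 7.721 g CO₂ ÷ 44.009 g/mol = 0.17544 mol
mol H = 2 × 1.844 g H₂O ÷ 18.015 g/mol = 0.20472 mol
mol N = 2 × 0.4096 g N₂ ÷ 28.014 g/mol = 0.029243 mol
Divide by the smallest (0.029243 mol): C 6.000, H 7.001, N 1.000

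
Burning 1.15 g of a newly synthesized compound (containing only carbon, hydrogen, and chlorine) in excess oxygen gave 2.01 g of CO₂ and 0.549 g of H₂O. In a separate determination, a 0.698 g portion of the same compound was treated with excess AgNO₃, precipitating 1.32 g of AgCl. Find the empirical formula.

mol C = 2.01 g CO₂ ÷ 44.009 g/mol = 0.04567 mol
mol H = 2 × 0.549 g H₂O ÷ 18.015 g/mol = 0.06095 mol
From the AgCl data: mol Cl per gram of compound = (1.32 ÷ 143.318) ÷ 0.698 = 0.01320 mol/g, so in the 1.15 g combustion sample mol Cl = 0.01517 mol
Divide by the smallest (0.01517 mol): C 3.010, H 4.017, Cl 1.000

C3H4Cl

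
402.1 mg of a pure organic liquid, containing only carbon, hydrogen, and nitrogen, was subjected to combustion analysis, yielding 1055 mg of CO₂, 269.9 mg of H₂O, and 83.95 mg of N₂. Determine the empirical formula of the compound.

C4H5N

mol C = 1.055 g CO₂ ÷ 44.009 g/mol = 0.023972 mol
mol H = 2 × 0.2699 g H₂O ÷ 18.015 g/mol = 0.029964 mol
mol N = 2 × 0.08395 g N₂ ÷ 28.014 g/mol = 0.0059934 mol
Divide by the smallest (0.0059934 mol): C 4.000, H 4.999, N 1.000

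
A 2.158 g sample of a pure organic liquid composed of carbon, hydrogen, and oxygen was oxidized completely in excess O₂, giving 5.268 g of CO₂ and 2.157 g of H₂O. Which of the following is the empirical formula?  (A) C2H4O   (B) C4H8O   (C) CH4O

mol C = 5.268 g CO₂ ÷ 44.009 g/mol = 0.11970 mol
mol H = 2 × 2.157 g H₂O ÷ 18.015 g/mol = 0.23947 mol
mass O = 2.158 − (1.4378 + 0.24138) = 0.47887 g → mol O = 0.47887 ÷ 15.999 = 0.029931 mol
Divide by the smallest (0.029931 mol): C 3.999, H 8.001, O 1.000

(B) C4H8O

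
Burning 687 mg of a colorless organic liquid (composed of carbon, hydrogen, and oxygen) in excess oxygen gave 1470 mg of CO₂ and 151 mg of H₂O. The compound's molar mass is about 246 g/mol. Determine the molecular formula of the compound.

C12H6O6

mol C = 1.47 g CO₂ ÷ 44.009 g/mol = 0.03340 mol
mol H = 2 × 0.151 g H₂O ÷ 18.015 g/mol = 0.01676 mol
mass O = 0.687 − (0.4012 + 0.01690) = 0.2689 g → mol O = 0.2689 ÷ 15.999 = 0.01681 mol
Divide by the smallest (0.01676 mol): C 1.993, H 1.000, O 1.003
Empirical formula: C2HO
Empirical-formula mass = 41.03 g/mol; 246 ÷ 41.03 ≈ 6, so the molecular formula is C12H6O6.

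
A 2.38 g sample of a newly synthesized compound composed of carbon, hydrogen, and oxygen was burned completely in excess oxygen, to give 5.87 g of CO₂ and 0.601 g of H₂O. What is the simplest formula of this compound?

mol C = 5.87 g CO₂ ÷ 44.009 g/mol = 0.1334 mol
mol H = 2 × 0.601 g H₂O ÷ 18.015 g/mol = 0.06672 mol
mass O = 2.38 − (1.602 + 0.06726) = 0.7107 g → mol O = 0.7107 ÷ 15.999 = 0.04442 mol
Divide by the smallest (0.04442 mol): C 3.003, H 1.502, O 1.000
Multiplying each by 2 gives whole numbers: C 6.01, H 3.00, O 2.00

C6H3O2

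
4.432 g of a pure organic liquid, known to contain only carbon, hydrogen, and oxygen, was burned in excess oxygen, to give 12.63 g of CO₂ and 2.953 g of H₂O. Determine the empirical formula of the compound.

mol C = 12.63 g CO₂ ÷ 44.009 g/mol = 0.28699 mol
mol H = 2 × 2.953 g H₂O ÷ 18.015 g/mol = 0.32784 mol
mass O = 4.432 − (3.4470 + 0.33046) = 0.65454 g → mol O = 0.65454 ÷ 15.999 = 0.040911 mol
Divide by the smallest (0.040911 mol): C 7.015, H 8.013, O 1.000

C7H8O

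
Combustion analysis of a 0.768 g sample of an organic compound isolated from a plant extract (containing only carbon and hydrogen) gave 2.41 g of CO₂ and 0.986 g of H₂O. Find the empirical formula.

mol C = 2.41 g CO₂ ÷ 44.009 g/mol = 0.05476 mol
mol H = 2 × 0.986 g H₂O ÷ 18.015 g/mol = 0.1095 mol
Divide by the smallest (0.05476 mol): C 1.000, H 1.999

CH2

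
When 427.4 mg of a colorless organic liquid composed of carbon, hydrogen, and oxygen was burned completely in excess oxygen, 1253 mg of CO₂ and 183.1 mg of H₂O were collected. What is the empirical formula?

mol C = 1.253 g CO₂ ÷ 44.009 g/mol = 0.028471 mol
mol H = 2 × 0.1831 g H₂O ÷ 18.015 g/mol = 0.020328 mol
mass O = 0.4274 − (0.34197 + 0.020490) = 0.064939 g → mol O = 0.064939 ÷ 15.999 = 0.0040590 mol
Divide by the smallest (0.0040590 mol): C 7.014, H 5.008, O 1.000

C7H5O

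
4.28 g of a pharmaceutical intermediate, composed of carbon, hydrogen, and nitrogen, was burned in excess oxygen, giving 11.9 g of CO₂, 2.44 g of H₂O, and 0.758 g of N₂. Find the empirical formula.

C5H5N

mol C = 11.9 g CO₂ ÷ 44.009 g/mol = 0.2704 mol
mol H = 2 × 2.44 g H₂O ÷ 18.015 g/mol = 0.2709 mol
mol N = 2 × 0.758 g N₂ ÷ 28.014 g/mol = 0.05412 mol
Divide by the smallest (0.05412 mol): C 4.997, H 5.006, N 1.000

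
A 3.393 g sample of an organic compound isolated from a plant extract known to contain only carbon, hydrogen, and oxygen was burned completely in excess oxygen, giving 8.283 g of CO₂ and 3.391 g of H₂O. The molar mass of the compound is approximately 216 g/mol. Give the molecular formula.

mol C = 8.283 g CO₂ ÷ 44.009 g/mol = 0.18821 mol
mol H = 2 × 3.391 g H₂O ÷ 18.015 g/mol = 0.37646 mol
mass O = 3.393 − (2.2606 + 0.37948) = 0.75292 g → mol O = 0.75292 ÷ 15.999 = 0.047060 mol
Divide by the smallest (0.047060 mol): C 3.999, H 8.000, O 1.000
Empirical formula: C4H8O
Empirical-formula mass = 72.11 g/mol; 216 ÷ 72.11 ≈ 3, so the molecular formula is C12H24O3.

C12H24O3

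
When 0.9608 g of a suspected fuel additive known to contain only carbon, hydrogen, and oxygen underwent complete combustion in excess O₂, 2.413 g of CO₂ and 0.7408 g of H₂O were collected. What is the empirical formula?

mol C = 2.413 g CO₂ ÷ 44.009 g/mol = 0.054830 mol
mol H = 2 × 0.7408 g H₂O ÷ 18.015 g/mol = 0.082243 mol
mass O = 0.9608 − (0.65856 + 0.082901) = 0.21934 g → mol O = 0.21934 ÷ 15.999 = 0.013710 mol
Divide by the smallest (0.013710 mol): C 3.999, H 5.999, O 1.000

C4H6O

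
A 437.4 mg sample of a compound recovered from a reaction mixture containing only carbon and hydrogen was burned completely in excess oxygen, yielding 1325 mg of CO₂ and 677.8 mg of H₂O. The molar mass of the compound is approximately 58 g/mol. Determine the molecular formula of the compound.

mol C = 1.325 g CO₂ ÷ 44.009 g/mol = 0.030107 mol
mol H = 2 × 0.6778 g H₂O ÷ 18.015 g/mol = 0.075248 mol
Divide by the smallest (0.030107 mol): C 1.000, H 2.499
Multiplying each by 2 gives whole numbers: C 2.00, H 5.00
Empirical formula: C2H5
Empirical-formula mass = 29.06 g/mol; 58 ÷ 29.06 ≈ 2, so the molecular formula is C4H10.

C4H10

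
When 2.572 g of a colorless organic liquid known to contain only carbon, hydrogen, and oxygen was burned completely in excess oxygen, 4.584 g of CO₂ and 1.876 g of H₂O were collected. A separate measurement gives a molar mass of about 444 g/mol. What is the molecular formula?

C18H36O12

mol C = 4.584 g CO₂ ÷ 44.009 g/mol = 0.10416 mol
mol H = 2 × 1.876 g H₂O ÷ 18.015 g/mol = 0.20827 mol
mass O = 2.572 − (1.2511 + 0.20994) = 1.1110 g → mol O = 1.1110 ÷ 15.999 = 0.069441 mol
Divide by the smallest (0.069441 mol): C 1.500, H 2.999, O 1.000
Multiplying each by 2 gives whole numbers: C 3.00, H 6.00, O 2.00
Empirical formula: C3H6O2
Empirical-formula mass = 74.08 g/mol; 444 ÷ 74.08 ≈ 6, so the molecular formula is C18H36O12.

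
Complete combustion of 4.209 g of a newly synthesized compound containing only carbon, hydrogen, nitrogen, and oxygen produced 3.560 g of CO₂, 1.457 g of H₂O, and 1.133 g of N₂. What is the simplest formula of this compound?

mol C = 3.560 g CO₂ ÷ 44.009 g/mol = 0.080893 mol
mol H = 2 × 1.457 g H₂O ÷ 18.015 g/mol = 0.16175 mol
mol N = 2 × 1.133 g N₂ ÷ 28.014 g/mol = 0.080888 mol
mass O = 4.209 − (0.97160 + 0.16305 + 1.1330) = 1.9414 g → mol O = 1.9414 ÷ 15.999 = 0.12134 mol
Divide by the smallest (0.080888 mol): C 1.000, H 2.000, N 1.000, O 1.500
Multiplying each by 2 gives whole numbers: C 2.00, H 4.00, N 2.00, O 3.00

C2H4N2O3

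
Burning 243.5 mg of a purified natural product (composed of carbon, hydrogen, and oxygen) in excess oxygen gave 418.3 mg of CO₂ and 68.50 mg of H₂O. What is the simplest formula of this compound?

C5H4O4

mol C = 0.4183 g CO₂ ÷ 44.009 g/mol = 0.0095049 mol
mol H = 2 × 0.06850 g H₂O ÷ 18.015 g/mol = 0.0076048 mol
mass O = 0.2435 − (0.11416 + 0.0076656) = 0.12167 g → mol O = 0.12167 ÷ 15.999 = 0.0076049 mol
Divide by the smallest (0.0076048 mol): C 1.250, H 1.000, O 1.000
Multiplying each by 4 gives whole numbers: C 5.00, H 4.00, O 4.00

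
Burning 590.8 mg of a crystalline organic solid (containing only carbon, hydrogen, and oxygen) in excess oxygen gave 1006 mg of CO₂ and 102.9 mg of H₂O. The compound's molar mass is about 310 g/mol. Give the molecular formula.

mol C = 1.006 g CO₂ ÷ 44.009 g/mol = 0.022859 mol
mol H = 2 × 0.1029 g H₂O ÷ 18.015 g/mol = 0.011424 mol
mass O = 0.5908 − (0.27456 + 0.011515) = 0.30473 g → mol O = 0.30473 ÷ 15.999 = 0.019047 mol
Divide by the smallest (0.011424 mol): C 2.001, H 1.000, O 1.667
Multiplying each by 3 gives whole numbers: C 6.00, H 3.00, O 5.00
Empirical formula: C6H3O5
Empirical-formula mass = 155.09 g/mol; 310 ÷ 155.09 ≈ 2, so the molecular formula is C12H6O10.

C12H6O10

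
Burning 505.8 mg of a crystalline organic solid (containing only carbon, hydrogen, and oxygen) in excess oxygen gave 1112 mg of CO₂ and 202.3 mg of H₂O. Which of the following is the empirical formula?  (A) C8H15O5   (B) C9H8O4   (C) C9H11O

(B) C9H8O4

mol C = 1.112 g CO₂ ÷ 44.009 g/mol = 0.025268 mol
mol H = 2 × 0.2023 g H₂O ÷ 18.015 g/mol = 0.022459 mol
mass O = 0.5058 − (0.30349 + 0.022639) = 0.17967 g → mol O = 0.17967 ÷ 15.999 = 0.011230 mol
Divide by the smallest (0.011230 mol): C 2.250, H 2.000, O 1.000
Multiplying each by 4 gives whole numbers: C 9.00, H 8.00, O 4.00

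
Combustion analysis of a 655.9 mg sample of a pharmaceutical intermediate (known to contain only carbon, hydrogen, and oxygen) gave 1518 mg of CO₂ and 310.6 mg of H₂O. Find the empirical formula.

C8H8O3

mol C = 1.518 g CO₂ ÷ 44.009 g/mol = 0.034493 mol
mol H = 2 × 0.3106 g H₂O ÷ 18.015 g/mol = 0.034482 mol
mass O = 0.6559 − (0.41429 + 0.034758) = 0.20685 g → mol O = 0.20685 ÷ 15.999 = 0.012929 mol
Divide by the smallest (0.012929 mol): C 2.668, H 2.667, O 1.000
Multiplying each by 3 gives whole numbers: C 8.00, H 8.00, O 3.00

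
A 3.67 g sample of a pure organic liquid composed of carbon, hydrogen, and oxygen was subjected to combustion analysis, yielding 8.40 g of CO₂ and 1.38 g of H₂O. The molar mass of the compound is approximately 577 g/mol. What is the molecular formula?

C30H24O12

mol C = 8.40 g CO₂ ÷ 44.009 g/mol = 0.1909 mol
mol H = 2 × 1.38 g H₂O ÷ 18.015 g/mol = 0.1532 mol
mass O = 3.67 − (2.293 + 0.1544) = 1.223 g → mol O = 1.223 ÷ 15.999 = 0.07644 mol
Divide by the smallest (0.07644 mol): C 2.497, H 2.004, O 1.000
Multiplying each by 2 gives whole numbers: C 4.99, H 4.01, O 2.00
Empirical formula: C5H4O2
Empirical-formula mass = 96.08 g/mol; 577 ÷ 96.08 ≈ 6, so the molecular formula is C30H24O12.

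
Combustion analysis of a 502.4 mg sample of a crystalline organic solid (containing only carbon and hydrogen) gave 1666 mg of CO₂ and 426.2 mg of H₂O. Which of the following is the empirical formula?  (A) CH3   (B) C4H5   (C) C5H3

mol C = 1.666 g CO₂ ÷ 44.009 g/mol = 0.037856 mol
mol H = 2 × 0.4262 g H₂O ÷ 18.015 g/mol = 0.047316 mol
Divide by the smallest (0.037856 mol): C 1.000, H 1.250
Multiplying each by 4 gives whole numbers: C 4.00, H 5.00

(B) C4H5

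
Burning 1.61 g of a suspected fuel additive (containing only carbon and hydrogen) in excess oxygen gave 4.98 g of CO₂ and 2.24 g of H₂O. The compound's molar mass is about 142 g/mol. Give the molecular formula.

mol C = 4.98 g CO₂ ÷ 44.009 g/mol = 0.1132 mol
mol H = 2 × 2.24 g H₂O ÷ 18.015 g/mol = 0.2487 mol
Divide by the smallest (0.1132 mol): C 1.000, H 2.198
Multiplying each by 5 gives whole numbers: C 5.00, H 10.99
Empirical formula: C5H11
Empirical-formula mass = 71.14 g/mol; 142 ÷ 71.14 ≈ 2, so the molecular formula is C10H22.

C10H22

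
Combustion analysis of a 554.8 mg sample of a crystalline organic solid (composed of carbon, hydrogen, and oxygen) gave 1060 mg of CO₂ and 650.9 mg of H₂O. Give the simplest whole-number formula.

mol C = 1.060 g CO₂ ÷ 44.009 g/mol = 0.024086 mol
mol H = 2 × 0.6509 g H₂O ÷ 18.015 g/mol = 0.072262 mol
mass O = 0.5548 − (0.28930 + 0.072840) = 0.19266 g → mol O = 0.19266 ÷ 15.999 = 0.012042 mol
Divide by the smallest (0.012042 mol): C 2.000, H 6.001, O 1.000

C2H6O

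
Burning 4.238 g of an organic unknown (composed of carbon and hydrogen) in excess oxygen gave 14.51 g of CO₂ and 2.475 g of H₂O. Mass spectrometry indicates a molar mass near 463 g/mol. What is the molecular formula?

C36H30

mol C = 14.51 g CO₂ ÷ 44.009 g/mol = 0.32971 mol
mol H = 2 × 2.475 g H₂O ÷ 18.015 g/mol = 0.27477 mol
Divide by the smallest (0.27477 mol): C 1.200, H 1.000
Multiplying each by 5 gives whole numbers: C 6.00, H 5.00
Empirical formula: C6H5
Empirical-formula mass = 77.11 g/mol; 463 ÷ 77.11 ≈ 6, so the molecular formula is C36H30.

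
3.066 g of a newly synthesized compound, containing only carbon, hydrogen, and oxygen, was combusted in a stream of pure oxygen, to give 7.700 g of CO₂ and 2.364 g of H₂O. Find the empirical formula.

mol C = 7.700 g CO₂ ÷ 44.009 g/mol = 0.17496 mol
mol H = 2 × 2.364 g H₂O ÷ 18.015 g/mol = 0.26245 mol
mass O = 3.066 − (2.1015 + 0.26455) = 0.69996 g → mol O = 0.69996 ÷ 15.999 = 0.043750 mol
Divide by the smallest (0.043750 mol): C 3.999, H 5.999, O 1.000

C4H6O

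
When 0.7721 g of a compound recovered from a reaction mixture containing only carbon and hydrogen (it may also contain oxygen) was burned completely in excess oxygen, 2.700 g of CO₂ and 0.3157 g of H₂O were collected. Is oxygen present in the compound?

mol C = 2.700 g CO₂ ÷ 44.009 g/mol = 0.061351 mol
mol H = 2 × 0.3157 g H₂O ÷ 18.015 g/mol = 0.035049 mol
C and H together account for 0.77222 g — essentially the entire 0.7721 g sample — so the compound contains no oxygen.

no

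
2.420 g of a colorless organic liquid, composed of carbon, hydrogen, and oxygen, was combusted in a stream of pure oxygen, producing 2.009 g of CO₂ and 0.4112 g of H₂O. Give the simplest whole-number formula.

C2H2O5

mol C = 2.009 g CO₂ ÷ 44.009 g/mol = 0.045650 mol
mol H = 2 × 0.4112 g H₂O ÷ 18.015 g/mol = 0.045651 mol
mass O = 2.420 − (0.54830 + 0.046016) = 1.8257 g → mol O = 1.8257 ÷ 15.999 = 0.11411 mol
Divide by the smallest (0.045650 mol): C 1.000, H 1.000, O 2.500
Multiplying each by 2 gives whole numbers: C 2.00, H 2.00, O 5.00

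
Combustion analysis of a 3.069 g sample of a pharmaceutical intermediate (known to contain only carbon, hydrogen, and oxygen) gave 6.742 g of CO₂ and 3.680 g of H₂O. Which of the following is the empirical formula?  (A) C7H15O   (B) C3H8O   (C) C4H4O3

(B) C3H8O

mol C = 6.742 g CO₂ ÷ 44.009 g/mol = 0.15320 mol
mol H = 2 × 3.680 g H₂O ÷ 18.015 g/mol = 0.40855 mol
mass O = 3.069 − (1.8400 + 0.41182) = 0.81715 g → mol O = 0.81715 ÷ 15.999 = 0.051075 mol
Divide by the smallest (0.051075 mol): C 2.999, H 7.999, O 1.000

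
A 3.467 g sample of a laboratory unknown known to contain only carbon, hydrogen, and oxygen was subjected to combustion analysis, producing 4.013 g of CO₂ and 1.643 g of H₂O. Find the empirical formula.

mol C = 4.013 g CO₂ ÷ 44.009 g/mol = 0.091186 mol
mol H = 2 × 1.643 g H₂O ÷ 18.015 g/mol = 0.18240 mol
mass O = 3.467 − (1.0952 + 0.18386) = 2.1879 g → mol O = 2.1879 ÷ 15.999 = 0.13675 mol
Divide by the smallest (0.091186 mol): C 1.000, H 2.000, O 1.500
Multiplying each by 2 gives whole numbers: C 2.00, H 4.00, O 3.00

C2H4O3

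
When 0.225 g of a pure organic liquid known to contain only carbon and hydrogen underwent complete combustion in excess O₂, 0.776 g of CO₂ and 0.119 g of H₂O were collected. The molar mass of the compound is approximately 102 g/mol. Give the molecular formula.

mol C = 0.776 g CO₂ ÷ 44.009 g/mol = 0.01763 mol
mol H = 2 × 0.119 g H₂O ÷ 18.015 g/mol = 0.01321 mol
Divide by the smallest (0.01321 mol): C 1.335, H 1.000
Multiplying each by 3 gives whole numbers: C 4.00, H 3.00
Empirical formula: C4H3
Empirical-formula mass = 51.07 g/mol; 102 ÷ 51.07 ≈ 2, so the molecular formula is C8H6.

C8H6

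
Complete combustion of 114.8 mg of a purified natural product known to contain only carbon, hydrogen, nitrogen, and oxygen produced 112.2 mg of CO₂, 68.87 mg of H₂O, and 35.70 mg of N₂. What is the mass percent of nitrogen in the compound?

mol C = 0.1122 g CO₂ ÷ 44.009 g/mol = 0.0025495 mol
mol H = 2 × 0.06887 g H₂O ÷ 18.015 g/mol = 0.0076459 mol
mol N = 2 × 0.03570 g N₂ ÷ 28.014 g/mol = 0.0025487 mol
mass O = 0.1148 − (0.030622 + 0.0077070 + 0.035700) = 0.040771 g → mol O = 0.040771 ÷ 15.999 = 0.0025484 mol
mass % N = 0.035700 g ÷ 0.1148 g × 100%

31.10%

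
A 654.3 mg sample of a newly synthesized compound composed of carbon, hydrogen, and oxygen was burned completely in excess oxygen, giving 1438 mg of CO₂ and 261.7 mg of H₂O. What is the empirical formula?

mol C = 1.438 g CO₂ ÷ 44.009 g/mol = 0.032675 mol
mol H = 2 × 0.2617 g H₂O ÷ 18.015 g/mol = 0.029054 mol
mass O = 0.6543 − (0.39246 + 0.029286) = 0.23255 g → mol O = 0.23255 ÷ 15.999 = 0.014535 mol
Divide by the smallest (0.014535 mol): C 2.248, H 1.999, O 1.000
Multiplying each by 4 gives whole numbers: C 8.99, H 8.00, O 4.00

C9H8O4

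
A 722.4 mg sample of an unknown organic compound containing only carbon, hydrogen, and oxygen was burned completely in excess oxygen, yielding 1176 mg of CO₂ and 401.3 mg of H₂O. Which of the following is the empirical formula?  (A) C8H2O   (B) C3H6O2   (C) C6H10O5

mol C = 1.176 g CO₂ ÷ 44.009 g/mol = 0.026722 mol
mol H = 2 × 0.4013 g H₂O ÷ 18.015 g/mol = 0.044552 mol
mass O = 0.7224 − (0.32096 + 0.044908) = 0.35654 g → mol O = 0.35654 ÷ 15.999 = 0.022285 mol
Divide by the smallest (0.022285 mol): C 1.199, H 1.999, O 1.000
Multiplying each by 5 gives whole numbers: C 6.00, H 10.00, O 5.00

(C) C6H10O5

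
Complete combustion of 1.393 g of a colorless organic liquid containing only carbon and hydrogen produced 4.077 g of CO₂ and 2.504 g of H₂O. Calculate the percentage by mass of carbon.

79.88%

mol C = 4.077 g CO₂ ÷ 44.009 g/mol = 0.092640 mol
mol H = 2 × 2.504 g H₂O ÷ 18.015 g/mol = 0.27799 mol
mass % C = 1.1127 g ÷ 1.393 g × 100%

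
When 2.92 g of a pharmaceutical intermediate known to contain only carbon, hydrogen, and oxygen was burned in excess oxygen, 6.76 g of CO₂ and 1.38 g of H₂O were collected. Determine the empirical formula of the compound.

C8H8O3

mol C = 6.76 g CO₂ ÷ 44.009 g/mol = 0.1536 mol
mol H = 2 × 1.38 g H₂O ÷ 18.015 g/mol = 0.1532 mol
mass O = 2.92 − (1.845 + 0.1544) = 0.9206 g → mol O = 0.9206 ÷ 15.999 = 0.05754 mol
Divide by the smallest (0.05754 mol): C 2.669, H 2.662, O 1.000
Multiplying each by 3 gives whole numbers: C 8.01, H 7.99, O 3.00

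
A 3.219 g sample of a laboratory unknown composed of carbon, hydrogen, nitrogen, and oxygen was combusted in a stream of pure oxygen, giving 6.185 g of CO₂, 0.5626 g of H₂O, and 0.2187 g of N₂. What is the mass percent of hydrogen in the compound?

1.96%

mol C = 6.185 g CO₂ ÷ 44.009 g/mol = 0.14054 mol
mol H = 2 × 0.5626 g H₂O ÷ 18.015 g/mol = 0.062459 mol
mol N = 2 × 0.2187 g N₂ ÷ 28.014 g/mol = 0.015614 mol
mass O = 3.219 − (1.6880 + 0.062959 + 0.21870) = 1.2493 g → mol O = 1.2493 ÷ 15.999 = 0.078088 mol
mass % H = 0.062959 g ÷ 3.219 g × 100%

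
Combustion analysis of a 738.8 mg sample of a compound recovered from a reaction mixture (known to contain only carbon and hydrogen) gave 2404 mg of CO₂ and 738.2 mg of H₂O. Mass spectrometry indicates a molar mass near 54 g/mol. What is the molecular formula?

C4H6

mol C = 2.404 g CO₂ ÷ 44.009 g/mol = 0.054625 mol
mol H = 2 × 0.7382 g H₂O ÷ 18.015 g/mol = 0.081954 mol
Divide by the smallest (0.054625 mol): C 1.000, H 1.500
Multiplying each by 2 gives whole numbers: C 2.00, H 3.00
Empirical formula: C2H3
Empirical-formula mass = 27.05 g/mol; 54 ÷ 27.05 ≈ 2, so the molecular formula is C4H6.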